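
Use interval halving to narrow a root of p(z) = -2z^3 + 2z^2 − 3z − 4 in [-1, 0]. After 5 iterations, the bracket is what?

midpoint -0.5: p = -1.75 < 0 → [-1, -0.5]
midpoint -0.75: p = 0.21875 > 0 → [-0.75, -0.5]
midpoint -0.625: p = -0.855469 < 0 → [-0.75, -0.625]
midpoint -0.6875: p = -0.3423 < 0 → [-0.75, -0.6875]
midpoint -0.71875: p = -0.0679 < 0 → [-0.75, -0.71875]

[-0.75, -0.71875]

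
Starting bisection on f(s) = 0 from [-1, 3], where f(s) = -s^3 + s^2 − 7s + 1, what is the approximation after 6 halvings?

0.1875

f(1) = -6 < 0, so the root lies in [-1, 1]
f(0) = 1 > 0, so the root lies in [0, 1]
f(0.5) = -2.375 < 0, so the root lies in [0, 0.5]
f(0.25) = -0.7031 < 0, so the root lies in [0, 0.25]
f(0.125) = 0.1387 > 0, so the root lies in [0.125, 0.25]
f(0.1875) = -0.2839 < 0, so the root lies in [0.125, 0.1875]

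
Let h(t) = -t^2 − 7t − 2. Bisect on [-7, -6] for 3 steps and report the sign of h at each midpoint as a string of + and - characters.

+-+

m = -6.5, h(m) = 1.25 (+); new bracket [-7, -6.5]
m = -6.75, h(m) = -0.3125 (−); new bracket [-6.75, -6.5]
m = -6.625, h(m) = 0.484375 (+); new bracket [-6.75, -6.625]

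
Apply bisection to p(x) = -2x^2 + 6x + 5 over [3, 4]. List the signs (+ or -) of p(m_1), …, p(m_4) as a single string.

p(3.5) = 1.5 > 0, so the root lies in [3.5, 4]
p(3.75) = -0.625 < 0, so the root lies in [3.5, 3.75]
p(3.625) = 0.46875 > 0, so the root lies in [3.625, 3.75]
p(3.6875) = -0.0703 < 0, so the root lies in [3.625, 3.6875]

+-+-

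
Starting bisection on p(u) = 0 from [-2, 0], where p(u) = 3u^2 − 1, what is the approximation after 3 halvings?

p(-1) = 2 > 0, so the root lies in [-1, 0]
p(-0.5) = -0.25 < 0, so the root lies in [-1, -0.5]
p(-0.75) = 0.6875 > 0, so the root lies in [-0.75, -0.5]

-0.75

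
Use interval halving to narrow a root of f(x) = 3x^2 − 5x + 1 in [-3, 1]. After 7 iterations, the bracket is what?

[0.21875, 0.25]

x = -1 gives f = 9, positive; keep [-1, 1]
x = 0 gives f = 1, positive; keep [0, 1]
x = 0.5 gives f = -0.75, negative; keep [0, 0.5]
x = 0.25 gives f = -0.0625, negative; keep [0, 0.25]
x = 0.125 gives f = 0.4219, positive; keep [0.125, 0.25]
x = 0.1875 gives f = 0.168, positive; keep [0.1875, 0.25]
x = 0.21875 gives f = 0.0498, positive; keep [0.21875, 0.25]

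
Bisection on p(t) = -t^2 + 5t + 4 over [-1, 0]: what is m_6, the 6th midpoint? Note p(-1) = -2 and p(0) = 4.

m = -0.5, p(m) = 1.25 (+); new bracket [-1, -0.5]
m = -0.75, p(m) = -0.3125 (−); new bracket [-0.75, -0.5]
m = -0.625, p(m) = 0.484375 (+); new bracket [-0.75, -0.625]
m = -0.6875, p(m) = 0.0898 (+); new bracket [-0.75, -0.6875]
m = -0.71875, p(m) = -0.1104 (−); new bracket [-0.71875, -0.6875]
m = -0.703125, p(m) = -0.01 (−); new bracket [-0.703125, -0.6875]

-0.703125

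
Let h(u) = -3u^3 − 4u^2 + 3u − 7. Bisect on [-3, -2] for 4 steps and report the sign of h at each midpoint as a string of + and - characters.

++--

u = -2.5 gives h = 7.375, positive; keep [-2.5, -2]
u = -2.25 gives h = 0.171875, positive; keep [-2.25, -2]
u = -2.125 gives h = -2.650391, negative; keep [-2.25, -2.125]
u = -2.1875 gives h = -1.3005, negative; keep [-2.25, -2.1875]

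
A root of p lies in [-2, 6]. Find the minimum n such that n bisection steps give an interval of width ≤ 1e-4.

Width after n steps is 8/2^n. Need 2^n ≥ 8/1e-4 = 80000.
2^16 = 65536 < 80000 ≤ 2^17 = 131072, so n = 17.

17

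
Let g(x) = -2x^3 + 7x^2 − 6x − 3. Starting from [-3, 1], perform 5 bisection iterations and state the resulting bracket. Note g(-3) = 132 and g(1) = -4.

[-0.375, -0.25]

g(-1) = 12 > 0, so the root lies in [-1, 1]
g(0) = -3 < 0, so the root lies in [-1, 0]
g(-0.5) = 2 > 0, so the root lies in [-0.5, 0]
g(-0.25) = -1.0312 < 0, so the root lies in [-0.5, -0.25]
g(-0.375) = 0.3398 > 0, so the root lies in [-0.375, -0.25]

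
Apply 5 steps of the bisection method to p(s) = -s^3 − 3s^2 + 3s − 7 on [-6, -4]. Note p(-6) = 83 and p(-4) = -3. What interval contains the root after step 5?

m = -5, p(m) = 28 (+); new bracket [-5, -4]
m = -4.5, p(m) = 9.875 (+); new bracket [-4.5, -4]
m = -4.25, p(m) = 2.828125 (+); new bracket [-4.25, -4]
m = -4.125, p(m) = -0.2324 (−); new bracket [-4.25, -4.125]
m = -4.1875, p(m) = 1.2605 (+); new bracket [-4.1875, -4.125]

[-4.1875, -4.125]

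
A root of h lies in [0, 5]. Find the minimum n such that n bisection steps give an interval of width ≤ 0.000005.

Width after n steps is 5/2^n. Need 2^n ≥ 5/0.000005 = 1000000.
2^19 = 524288 < 1000000 ≤ 2^20 = 1048576, so n = 20.

20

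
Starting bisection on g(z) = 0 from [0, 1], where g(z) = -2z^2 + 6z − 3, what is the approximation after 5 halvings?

0.65625

midpoint 0.5: g = -0.5 < 0 → [0.5, 1]
midpoint 0.75: g = 0.375 > 0 → [0.5, 0.75]
midpoint 0.625: g = -0.03125 < 0 → [0.625, 0.75]
midpoint 0.6875: g = 0.1797 > 0 → [0.625, 0.6875]
midpoint 0.65625: g = 0.0762 > 0 → [0.625, 0.65625]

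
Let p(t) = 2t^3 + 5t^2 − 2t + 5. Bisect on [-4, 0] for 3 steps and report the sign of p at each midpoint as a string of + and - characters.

++-

m = -2, p(m) = 13 (+); new bracket [-4, -2]
m = -3, p(m) = 2 (+); new bracket [-4, -3]
m = -3.5, p(m) = -12.5 (−); new bracket [-3.5, -3]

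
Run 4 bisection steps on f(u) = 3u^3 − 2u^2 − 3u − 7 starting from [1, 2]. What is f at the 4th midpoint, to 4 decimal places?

-1.1448

f(1.5) = -5.875 < 0, so the root lies in [1.5, 2]
f(1.75) = -2.296875 < 0, so the root lies in [1.75, 2]
f(1.875) = 0.119141 > 0, so the root lies in [1.75, 1.875]
f(1.8125) = -1.1448 < 0, so the root lies in [1.8125, 1.875]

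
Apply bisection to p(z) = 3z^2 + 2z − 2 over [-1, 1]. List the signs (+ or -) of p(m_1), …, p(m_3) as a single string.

--+

midpoint 0: p = -2 < 0 → [0, 1]
midpoint 0.5: p = -0.25 < 0 → [0.5, 1]
midpoint 0.75: p = 1.1875 > 0 → [0.5, 0.75]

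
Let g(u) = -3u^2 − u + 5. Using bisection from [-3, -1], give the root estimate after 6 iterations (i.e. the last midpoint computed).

u = -2 gives g = -5, negative; keep [-2, -1]
u = -1.5 gives g = -0.25, negative; keep [-1.5, -1]
u = -1.25 gives g = 1.5625, positive; keep [-1.5, -1.25]
u = -1.375 gives g = 0.7031, positive; keep [-1.5, -1.375]
u = -1.4375 gives g = 0.2383, positive; keep [-1.5, -1.4375]
u = -1.46875 gives g = -0.0029, negative; keep [-1.46875, -1.4375]

-1.46875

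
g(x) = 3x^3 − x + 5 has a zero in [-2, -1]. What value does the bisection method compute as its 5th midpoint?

-1.28125

x = -1.5 gives g = -3.625, negative; keep [-1.5, -1]
x = -1.25 gives g = 0.390625, positive; keep [-1.5, -1.25]
x = -1.375 gives g = -1.423828, negative; keep [-1.375, -1.25]
x = -1.3125 gives g = -0.4705, negative; keep [-1.3125, -1.25]
x = -1.28125 gives g = -0.0287, negative; keep [-1.28125, -1.25]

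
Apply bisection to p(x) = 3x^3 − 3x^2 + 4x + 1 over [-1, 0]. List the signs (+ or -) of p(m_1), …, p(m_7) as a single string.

--++-+-

m = -0.5, p(m) = -2.125 (−); new bracket [-0.5, 0]
m = -0.25, p(m) = -0.234375 (−); new bracket [-0.25, 0]
m = -0.125, p(m) = 0.447266 (+); new bracket [-0.25, -0.125]
m = -0.1875, p(m) = 0.1248 (+); new bracket [-0.25, -0.1875]
m = -0.21875, p(m) = -0.05 (−); new bracket [-0.21875, -0.1875]
m = -0.203125, p(m) = 0.0386 (+); new bracket [-0.21875, -0.203125]
m = -0.2109375, p(m) = -0.0054 (−); new bracket [-0.2109375, -0.203125]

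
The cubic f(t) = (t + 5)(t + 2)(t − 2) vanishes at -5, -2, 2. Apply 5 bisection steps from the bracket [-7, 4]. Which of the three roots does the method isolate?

midpoint -1.5: f = -6.125 < 0 → [-1.5, 4]
midpoint 1.25: f = -15.234375 < 0 → [1.25, 4]
midpoint 2.625: f = 22.041016 > 0 → [1.25, 2.625]
midpoint 1.9375: f = -1.7073 < 0 → [1.9375, 2.625]
midpoint 2.28125: f = 8.7674 > 0 → [1.9375, 2.28125]

2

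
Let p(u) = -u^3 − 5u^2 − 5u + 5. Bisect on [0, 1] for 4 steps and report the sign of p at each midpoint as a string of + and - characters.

+--+

midpoint 0.5: p = 1.125 > 0 → [0.5, 1]
midpoint 0.75: p = -1.984375 < 0 → [0.5, 0.75]
midpoint 0.625: p = -0.322266 < 0 → [0.5, 0.625]
midpoint 0.5625: p = 0.4275 > 0 → [0.5625, 0.625]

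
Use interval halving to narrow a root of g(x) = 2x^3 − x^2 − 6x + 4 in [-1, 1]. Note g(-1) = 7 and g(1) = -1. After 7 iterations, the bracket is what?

m = 0, g(m) = 4 (+); new bracket [0, 1]
m = 0.5, g(m) = 1 (+); new bracket [0.5, 1]
m = 0.75, g(m) = -0.21875 (−); new bracket [0.5, 0.75]
m = 0.625, g(m) = 0.3477 (+); new bracket [0.625, 0.75]
m = 0.6875, g(m) = 0.0522 (+); new bracket [0.6875, 0.75]
m = 0.71875, g(m) = -0.0865 (−); new bracket [0.6875, 0.71875]
m = 0.703125, g(m) = -0.0179 (−); new bracket [0.6875, 0.703125]

[0.6875, 0.703125]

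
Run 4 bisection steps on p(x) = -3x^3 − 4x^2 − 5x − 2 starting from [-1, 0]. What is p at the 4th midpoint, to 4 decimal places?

0.0808

midpoint -0.5: p = -0.125 < 0 → [-1, -0.5]
midpoint -0.75: p = 0.765625 > 0 → [-0.75, -0.5]
midpoint -0.625: p = 0.294922 > 0 → [-0.625, -0.5]
midpoint -0.5625: p = 0.0808 > 0 → [-0.5625, -0.5]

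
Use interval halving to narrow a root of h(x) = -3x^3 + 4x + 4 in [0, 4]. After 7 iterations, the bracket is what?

m = 2, h(m) = -12 (−); new bracket [0, 2]
m = 1, h(m) = 5 (+); new bracket [1, 2]
m = 1.5, h(m) = -0.125 (−); new bracket [1, 1.5]
m = 1.25, h(m) = 3.1406 (+); new bracket [1.25, 1.5]
m = 1.375, h(m) = 1.7012 (+); new bracket [1.375, 1.5]
m = 1.4375, h(m) = 0.8386 (+); new bracket [1.4375, 1.5]
m = 1.46875, h(m) = 0.3697 (+); new bracket [1.46875, 1.5]

[1.46875, 1.5]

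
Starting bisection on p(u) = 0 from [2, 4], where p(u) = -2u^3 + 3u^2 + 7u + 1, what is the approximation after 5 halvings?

midpoint 3: p = -5 < 0 → [2, 3]
midpoint 2.5: p = 6 > 0 → [2.5, 3]
midpoint 2.75: p = 1.34375 > 0 → [2.75, 3]
midpoint 2.875: p = -1.6055 < 0 → [2.75, 2.875]
midpoint 2.8125: p = -0.0767 < 0 → [2.75, 2.8125]

2.8125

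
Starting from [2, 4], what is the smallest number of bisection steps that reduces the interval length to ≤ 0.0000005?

22

Width after n steps is 2/2^n. Need 2^n ≥ 2/0.0000005 = 4000000.
2^21 = 2097152 < 4000000 ≤ 2^22 = 4194304, so n = 22.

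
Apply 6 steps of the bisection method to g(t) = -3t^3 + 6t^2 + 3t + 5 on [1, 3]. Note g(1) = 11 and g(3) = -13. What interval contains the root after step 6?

[2.59375, 2.625]

t = 2 gives g = 11, positive; keep [2, 3]
t = 2.5 gives g = 3.125, positive; keep [2.5, 3]
t = 2.75 gives g = -3.765625, negative; keep [2.5, 2.75]
t = 2.625 gives g = -0.0449, negative; keep [2.5, 2.625]
t = 2.5625 gives g = 1.6067, positive; keep [2.5625, 2.625]
t = 2.59375 gives g = 0.7978, positive; keep [2.59375, 2.625]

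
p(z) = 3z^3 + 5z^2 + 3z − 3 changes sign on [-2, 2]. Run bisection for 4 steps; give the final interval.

p(0) = -3 < 0, so the root lies in [0, 2]
p(1) = 8 > 0, so the root lies in [0, 1]
p(0.5) = 0.125 > 0, so the root lies in [0, 0.5]
p(0.25) = -1.8906 < 0, so the root lies in [0.25, 0.5]

[0.25, 0.5]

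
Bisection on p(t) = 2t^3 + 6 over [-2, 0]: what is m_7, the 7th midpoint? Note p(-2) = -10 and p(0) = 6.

t = -1 gives p = 4, positive; keep [-2, -1]
t = -1.5 gives p = -0.75, negative; keep [-1.5, -1]
t = -1.25 gives p = 2.09375, positive; keep [-1.5, -1.25]
t = -1.375 gives p = 0.8008, positive; keep [-1.5, -1.375]
t = -1.4375 gives p = 0.0591, positive; keep [-1.5, -1.4375]
t = -1.46875 gives p = -0.3369, negative; keep [-1.46875, -1.4375]
t = -1.453125 gives p = -0.1368, negative; keep [-1.453125, -1.4375]

-1.453125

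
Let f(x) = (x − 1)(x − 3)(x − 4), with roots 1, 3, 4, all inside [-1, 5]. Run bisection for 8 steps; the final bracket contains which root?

m = 2, f(m) = 2 (+); new bracket [-1, 2]
m = 0.5, f(m) = -4.375 (−); new bracket [0.5, 2]
m = 1.25, f(m) = 1.203125 (+); new bracket [0.5, 1.25]
m = 0.875, f(m) = -0.8301 (−); new bracket [0.875, 1.25]
m = 1.0625, f(m) = 0.3557 (+); new bracket [0.875, 1.0625]
m = 0.96875, f(m) = -0.1924 (−); new bracket [0.96875, 1.0625]
m = 1.015625, f(m) = 0.0925 (+); new bracket [0.96875, 1.015625]
m = 0.9921875, f(m) = -0.0472 (−); new bracket [0.9921875, 1.015625]

1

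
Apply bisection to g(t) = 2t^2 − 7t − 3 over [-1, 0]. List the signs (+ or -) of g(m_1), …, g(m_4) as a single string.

midpoint -0.5: g = 1 > 0 → [-0.5, 0]
midpoint -0.25: g = -1.125 < 0 → [-0.5, -0.25]
midpoint -0.375: g = -0.09375 < 0 → [-0.5, -0.375]
midpoint -0.4375: g = 0.4453 > 0 → [-0.4375, -0.375]

+--+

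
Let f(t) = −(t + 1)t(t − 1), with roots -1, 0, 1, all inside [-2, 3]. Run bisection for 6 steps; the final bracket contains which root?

t = 0.5 gives f = 0.375, positive; keep [0.5, 3]
t = 1.75 gives f = -3.609375, negative; keep [0.5, 1.75]
t = 1.125 gives f = -0.298828, negative; keep [0.5, 1.125]
t = 0.8125 gives f = 0.2761, positive; keep [0.8125, 1.125]
t = 0.96875 gives f = 0.0596, positive; keep [0.96875, 1.125]
t = 1.046875 gives f = -0.1004, negative; keep [0.96875, 1.046875]

1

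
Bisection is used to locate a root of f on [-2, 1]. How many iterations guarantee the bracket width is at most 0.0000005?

Width after n steps is 3/2^n. Need 2^n ≥ 3/0.0000005 = 6000000.
2^22 = 4194304 < 6000000 ≤ 2^23 = 8388608, so n = 23.

23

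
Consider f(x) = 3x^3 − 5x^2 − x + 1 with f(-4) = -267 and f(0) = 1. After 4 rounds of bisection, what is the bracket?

[-0.5, -0.25]

midpoint -2: f = -41 < 0 → [-2, 0]
midpoint -1: f = -6 < 0 → [-1, 0]
midpoint -0.5: f = -0.125 < 0 → [-0.5, 0]
midpoint -0.25: f = 0.8906 > 0 → [-0.5, -0.25]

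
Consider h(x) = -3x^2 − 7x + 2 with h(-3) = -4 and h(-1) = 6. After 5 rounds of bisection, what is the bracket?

midpoint -2: h = 4 > 0 → [-3, -2]
midpoint -2.5: h = 0.75 > 0 → [-3, -2.5]
midpoint -2.75: h = -1.4375 < 0 → [-2.75, -2.5]
midpoint -2.625: h = -0.2969 < 0 → [-2.625, -2.5]
midpoint -2.5625: h = 0.2383 > 0 → [-2.625, -2.5625]

[-2.625, -2.5625]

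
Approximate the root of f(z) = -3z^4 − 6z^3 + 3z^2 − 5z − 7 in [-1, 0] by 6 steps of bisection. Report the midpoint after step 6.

m = -0.5, f(m) = -3.1875 (−); new bracket [-1, -0.5]
m = -0.75, f(m) = 0.019531 (+); new bracket [-0.75, -0.5]
m = -0.625, f(m) = -1.696045 (−); new bracket [-0.75, -0.625]
m = -0.6875, f(m) = -0.865 (−); new bracket [-0.75, -0.6875]
m = -0.71875, f(m) = -0.4292 (−); new bracket [-0.75, -0.71875]
m = -0.734375, f(m) = -0.2064 (−); new bracket [-0.75, -0.734375]

-0.734375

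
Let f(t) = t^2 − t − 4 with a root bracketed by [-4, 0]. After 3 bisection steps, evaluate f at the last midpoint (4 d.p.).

-0.2500

midpoint -2: f = 2 > 0 → [-2, 0]
midpoint -1: f = -2 < 0 → [-2, -1]
midpoint -1.5: f = -0.25 < 0 → [-2, -1.5]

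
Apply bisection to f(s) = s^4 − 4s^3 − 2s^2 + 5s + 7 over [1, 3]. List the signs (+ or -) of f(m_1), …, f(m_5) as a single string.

m = 2, f(m) = -7 (−); new bracket [1, 2]
m = 1.5, f(m) = 1.5625 (+); new bracket [1.5, 2]
m = 1.75, f(m) = -2.433594 (−); new bracket [1.5, 1.75]
m = 1.625, f(m) = -0.3474 (−); new bracket [1.5, 1.625]
m = 1.5625, f(m) = 0.6314 (+); new bracket [1.5625, 1.625]

-+--+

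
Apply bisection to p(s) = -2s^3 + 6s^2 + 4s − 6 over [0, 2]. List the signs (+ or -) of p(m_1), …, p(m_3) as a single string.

m = 1, p(m) = 2 (+); new bracket [0, 1]
m = 0.5, p(m) = -2.75 (−); new bracket [0.5, 1]
m = 0.75, p(m) = -0.46875 (−); new bracket [0.75, 1]

+--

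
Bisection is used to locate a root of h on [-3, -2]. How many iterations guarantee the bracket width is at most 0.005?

Width after n steps is 1/2^n. Need 2^n ≥ 1/0.005 = 200.
2^7 = 128 < 200 ≤ 2^8 = 256, so n = 8.

8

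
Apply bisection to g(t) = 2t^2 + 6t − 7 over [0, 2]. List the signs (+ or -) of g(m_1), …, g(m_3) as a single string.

+--

g(1) = 1 > 0, so the root lies in [0, 1]
g(0.5) = -3.5 < 0, so the root lies in [0.5, 1]
g(0.75) = -1.375 < 0, so the root lies in [0.75, 1]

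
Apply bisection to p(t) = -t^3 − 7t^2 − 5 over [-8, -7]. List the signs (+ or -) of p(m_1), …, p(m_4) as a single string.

+++-

p(-7.5) = 23.125 > 0, so the root lies in [-7.5, -7]
p(-7.25) = 8.140625 > 0, so the root lies in [-7.25, -7]
p(-7.125) = 1.345703 > 0, so the root lies in [-7.125, -7]
p(-7.0625) = -1.8826 < 0, so the root lies in [-7.125, -7.0625]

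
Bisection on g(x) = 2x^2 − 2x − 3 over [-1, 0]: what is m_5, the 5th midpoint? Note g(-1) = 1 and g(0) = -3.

-0.84375

g(-0.5) = -1.5 < 0, so the root lies in [-1, -0.5]
g(-0.75) = -0.375 < 0, so the root lies in [-1, -0.75]
g(-0.875) = 0.28125 > 0, so the root lies in [-0.875, -0.75]
g(-0.8125) = -0.0547 < 0, so the root lies in [-0.875, -0.8125]
g(-0.84375) = 0.1113 > 0, so the root lies in [-0.84375, -0.8125]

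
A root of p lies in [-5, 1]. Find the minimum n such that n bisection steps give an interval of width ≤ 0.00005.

17

Width after n steps is 6/2^n. Need 2^n ≥ 6/0.00005 = 120000.
2^16 = 65536 < 120000 ≤ 2^17 = 131072, so n = 17.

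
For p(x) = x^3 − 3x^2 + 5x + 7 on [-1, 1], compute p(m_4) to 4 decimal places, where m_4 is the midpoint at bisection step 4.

m = 0, p(m) = 7 (+); new bracket [-1, 0]
m = -0.5, p(m) = 3.625 (+); new bracket [-1, -0.5]
m = -0.75, p(m) = 1.140625 (+); new bracket [-1, -0.75]
m = -0.875, p(m) = -0.3418 (−); new bracket [-0.875, -0.75]

-0.3418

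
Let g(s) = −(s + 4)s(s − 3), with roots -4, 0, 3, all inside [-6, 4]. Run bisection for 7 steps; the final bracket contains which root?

g(-1) = -12 < 0, so the root lies in [-6, -1]
g(-3.5) = -11.375 < 0, so the root lies in [-6, -3.5]
g(-4.75) = 27.609375 > 0, so the root lies in [-4.75, -3.5]
g(-4.125) = 3.6738 > 0, so the root lies in [-4.125, -3.5]
g(-3.8125) = -4.8699 < 0, so the root lies in [-4.125, -3.8125]
g(-3.96875) = -0.8643 < 0, so the root lies in [-4.125, -3.96875]
g(-4.046875) = 1.3368 > 0, so the root lies in [-4.046875, -3.96875]

-4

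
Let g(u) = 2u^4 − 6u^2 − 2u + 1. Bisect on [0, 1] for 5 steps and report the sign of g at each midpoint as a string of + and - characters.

-+---

u = 0.5 gives g = -1.375, negative; keep [0, 0.5]
u = 0.25 gives g = 0.132812, positive; keep [0.25, 0.5]
u = 0.375 gives g = -0.554199, negative; keep [0.25, 0.375]
u = 0.3125 gives g = -0.1919, negative; keep [0.25, 0.3125]
u = 0.28125 gives g = -0.0246, negative; keep [0.25, 0.28125]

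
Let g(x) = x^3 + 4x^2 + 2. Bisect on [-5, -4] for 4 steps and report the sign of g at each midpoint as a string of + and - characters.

m = -4.5, g(m) = -8.125 (−); new bracket [-4.5, -4]
m = -4.25, g(m) = -2.515625 (−); new bracket [-4.25, -4]
m = -4.125, g(m) = -0.126953 (−); new bracket [-4.125, -4]
m = -4.0625, g(m) = 0.9685 (+); new bracket [-4.125, -4.0625]

---+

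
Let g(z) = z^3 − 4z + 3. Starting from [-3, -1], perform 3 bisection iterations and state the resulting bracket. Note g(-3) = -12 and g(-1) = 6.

[-2.5, -2.25]

midpoint -2: g = 3 > 0 → [-3, -2]
midpoint -2.5: g = -2.625 < 0 → [-2.5, -2]
midpoint -2.25: g = 0.609375 > 0 → [-2.5, -2.25]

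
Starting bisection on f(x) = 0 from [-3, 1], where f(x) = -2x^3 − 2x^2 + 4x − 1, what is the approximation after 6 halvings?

m = -1, f(m) = -5 (−); new bracket [-3, -1]
m = -2, f(m) = -1 (−); new bracket [-3, -2]
m = -2.5, f(m) = 7.75 (+); new bracket [-2.5, -2]
m = -2.25, f(m) = 2.6562 (+); new bracket [-2.25, -2]
m = -2.125, f(m) = 0.6602 (+); new bracket [-2.125, -2]
m = -2.0625, f(m) = -0.2104 (−); new bracket [-2.125, -2.0625]

-2.0625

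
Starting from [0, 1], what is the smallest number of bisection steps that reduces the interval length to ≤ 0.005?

8

Width after n steps is 1/2^n. Need 2^n ≥ 1/0.005 = 200.
2^7 = 128 < 200 ≤ 2^8 = 256, so n = 8.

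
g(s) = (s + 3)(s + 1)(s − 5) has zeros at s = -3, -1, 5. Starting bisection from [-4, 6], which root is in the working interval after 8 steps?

m = 1, g(m) = -32 (−); new bracket [1, 6]
m = 3.5, g(m) = -43.875 (−); new bracket [3.5, 6]
m = 4.75, g(m) = -11.140625 (−); new bracket [4.75, 6]
m = 5.375, g(m) = 20.0215 (+); new bracket [4.75, 5.375]
m = 5.0625, g(m) = 3.0549 (+); new bracket [4.75, 5.0625]
m = 4.90625, g(m) = -4.3778 (−); new bracket [4.90625, 5.0625]
m = 4.984375, g(m) = -0.7466 (−); new bracket [4.984375, 5.0625]
m = 5.0234375, g(m) = 1.1327 (+); new bracket [4.984375, 5.0234375]

5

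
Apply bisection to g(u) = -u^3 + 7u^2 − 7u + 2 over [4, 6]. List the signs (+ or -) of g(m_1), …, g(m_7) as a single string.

u = 5 gives g = 17, positive; keep [5, 6]
u = 5.5 gives g = 8.875, positive; keep [5.5, 6]
u = 5.75 gives g = 3.078125, positive; keep [5.75, 6]
u = 5.875 gives g = -0.2949, negative; keep [5.75, 5.875]
u = 5.8125 gives g = 1.4324, positive; keep [5.8125, 5.875]
u = 5.84375 gives g = 0.579, positive; keep [5.84375, 5.875]
u = 5.859375 gives g = 0.1446, positive; keep [5.859375, 5.875]

+++-+++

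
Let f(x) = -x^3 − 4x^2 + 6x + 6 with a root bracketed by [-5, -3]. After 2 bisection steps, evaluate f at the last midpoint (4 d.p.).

-10.8750

m = -4, f(m) = -18 (−); new bracket [-5, -4]
m = -4.5, f(m) = -10.875 (−); new bracket [-5, -4.5]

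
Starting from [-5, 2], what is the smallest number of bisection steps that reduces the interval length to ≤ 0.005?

Width after n steps is 7/2^n. Need 2^n ≥ 7/0.005 = 1400.
2^10 = 1024 < 1400 ≤ 2^11 = 2048, so n = 11.

11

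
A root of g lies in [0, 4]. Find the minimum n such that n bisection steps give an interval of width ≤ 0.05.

7

Width after n steps is 4/2^n. Need 2^n ≥ 4/0.05 = 80.
2^6 = 64 < 80 ≤ 2^7 = 128, so n = 7.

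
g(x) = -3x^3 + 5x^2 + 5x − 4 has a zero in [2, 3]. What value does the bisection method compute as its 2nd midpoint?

x = 2.5 gives g = -7.125, negative; keep [2, 2.5]
x = 2.25 gives g = -1.609375, negative; keep [2, 2.25]

2.25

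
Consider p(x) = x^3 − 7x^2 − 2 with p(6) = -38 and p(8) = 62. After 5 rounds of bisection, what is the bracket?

[7, 7.0625]

midpoint 7: p = -2 < 0 → [7, 8]
midpoint 7.5: p = 26.125 > 0 → [7, 7.5]
midpoint 7.25: p = 11.140625 > 0 → [7, 7.25]
midpoint 7.125: p = 4.3457 > 0 → [7, 7.125]
midpoint 7.0625: p = 1.1174 > 0 → [7, 7.0625]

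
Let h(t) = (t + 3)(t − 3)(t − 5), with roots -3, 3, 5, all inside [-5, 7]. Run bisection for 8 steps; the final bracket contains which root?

-3

t = 1 gives h = 32, positive; keep [-5, 1]
t = -2 gives h = 35, positive; keep [-5, -2]
t = -3.5 gives h = -27.625, negative; keep [-3.5, -2]
t = -2.75 gives h = 11.1406, positive; keep [-3.5, -2.75]
t = -3.125 gives h = -6.2207, negative; keep [-3.125, -2.75]
t = -2.9375 gives h = 2.9456, positive; keep [-3.125, -2.9375]
t = -3.03125 gives h = -1.5137, negative; keep [-3.03125, -2.9375]
t = -2.984375 gives h = 0.7466, positive; keep [-3.03125, -2.984375]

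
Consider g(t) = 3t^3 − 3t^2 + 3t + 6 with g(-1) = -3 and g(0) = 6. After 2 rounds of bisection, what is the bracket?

[-1, -0.75]

midpoint -0.5: g = 3.375 > 0 → [-1, -0.5]
midpoint -0.75: g = 0.796875 > 0 → [-1, -0.75]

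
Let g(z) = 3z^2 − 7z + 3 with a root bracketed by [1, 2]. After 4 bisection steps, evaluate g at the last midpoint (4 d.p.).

m = 1.5, g(m) = -0.75 (−); new bracket [1.5, 2]
m = 1.75, g(m) = -0.0625 (−); new bracket [1.75, 2]
m = 1.875, g(m) = 0.421875 (+); new bracket [1.75, 1.875]
m = 1.8125, g(m) = 0.168 (+); new bracket [1.75, 1.8125]

0.1680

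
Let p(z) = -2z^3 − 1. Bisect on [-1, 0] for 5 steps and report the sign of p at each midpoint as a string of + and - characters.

m = -0.5, p(m) = -0.75 (−); new bracket [-1, -0.5]
m = -0.75, p(m) = -0.15625 (−); new bracket [-1, -0.75]
m = -0.875, p(m) = 0.339844 (+); new bracket [-0.875, -0.75]
m = -0.8125, p(m) = 0.0728 (+); new bracket [-0.8125, -0.75]
m = -0.78125, p(m) = -0.0463 (−); new bracket [-0.8125, -0.78125]

--++-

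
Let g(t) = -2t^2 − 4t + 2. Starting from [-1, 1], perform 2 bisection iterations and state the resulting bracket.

[0, 0.5]

m = 0, g(m) = 2 (+); new bracket [0, 1]
m = 0.5, g(m) = -0.5 (−); new bracket [0, 0.5]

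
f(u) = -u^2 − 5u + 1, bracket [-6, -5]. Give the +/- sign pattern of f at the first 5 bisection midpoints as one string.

--++-

u = -5.5 gives f = -1.75, negative; keep [-5.5, -5]
u = -5.25 gives f = -0.3125, negative; keep [-5.25, -5]
u = -5.125 gives f = 0.359375, positive; keep [-5.25, -5.125]
u = -5.1875 gives f = 0.0273, positive; keep [-5.25, -5.1875]
u = -5.21875 gives f = -0.1416, negative; keep [-5.21875, -5.1875]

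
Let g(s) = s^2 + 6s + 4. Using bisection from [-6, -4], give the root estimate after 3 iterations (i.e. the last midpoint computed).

-5.25

g(-5) = -1 < 0, so the root lies in [-6, -5]
g(-5.5) = 1.25 > 0, so the root lies in [-5.5, -5]
g(-5.25) = 0.0625 > 0, so the root lies in [-5.25, -5]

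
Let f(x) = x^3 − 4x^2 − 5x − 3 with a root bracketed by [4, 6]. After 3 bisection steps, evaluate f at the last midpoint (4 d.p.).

5.2031

x = 5 gives f = -3, negative; keep [5, 6]
x = 5.5 gives f = 14.875, positive; keep [5, 5.5]
x = 5.25 gives f = 5.203125, positive; keep [5, 5.25]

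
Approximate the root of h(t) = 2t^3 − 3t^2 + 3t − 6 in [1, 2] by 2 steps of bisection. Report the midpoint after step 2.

midpoint 1.5: h = -1.5 < 0 → [1.5, 2]
midpoint 1.75: h = 0.78125 > 0 → [1.5, 1.75]

1.75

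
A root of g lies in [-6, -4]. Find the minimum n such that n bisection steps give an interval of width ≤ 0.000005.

19

Width after n steps is 2/2^n. Need 2^n ≥ 2/0.000005 = 400000.
2^18 = 262144 < 400000 ≤ 2^19 = 524288, so n = 19.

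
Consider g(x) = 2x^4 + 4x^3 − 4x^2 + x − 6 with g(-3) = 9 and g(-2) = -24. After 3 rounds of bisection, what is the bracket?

[-3, -2.875]

g(-2.5) = -17.875 < 0, so the root lies in [-3, -2.5]
g(-2.75) = -7.804688 < 0, so the root lies in [-3, -2.75]
g(-2.875) = -0.351074 < 0, so the root lies in [-3, -2.875]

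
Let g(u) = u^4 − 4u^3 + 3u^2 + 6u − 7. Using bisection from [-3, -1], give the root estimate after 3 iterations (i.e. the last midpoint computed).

-1.25

midpoint -2: g = 41 > 0 → [-2, -1]
midpoint -1.5: g = 9.3125 > 0 → [-1.5, -1]
midpoint -1.25: g = 0.441406 > 0 → [-1.25, -1]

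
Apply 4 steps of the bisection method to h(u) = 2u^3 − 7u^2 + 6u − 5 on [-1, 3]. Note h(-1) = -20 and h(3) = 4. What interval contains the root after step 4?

[2.5, 2.75]

u = 1 gives h = -4, negative; keep [1, 3]
u = 2 gives h = -5, negative; keep [2, 3]
u = 2.5 gives h = -2.5, negative; keep [2.5, 3]
u = 2.75 gives h = 0.1562, positive; keep [2.5, 2.75]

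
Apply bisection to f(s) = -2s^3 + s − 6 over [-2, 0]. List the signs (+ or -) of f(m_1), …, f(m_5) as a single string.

--+++

f(-1) = -5 < 0, so the root lies in [-2, -1]
f(-1.5) = -0.75 < 0, so the root lies in [-2, -1.5]
f(-1.75) = 2.96875 > 0, so the root lies in [-1.75, -1.5]
f(-1.625) = 0.957 > 0, so the root lies in [-1.625, -1.5]
f(-1.5625) = 0.0669 > 0, so the root lies in [-1.5625, -1.5]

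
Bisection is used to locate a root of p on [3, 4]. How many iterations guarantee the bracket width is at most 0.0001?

14

Width after n steps is 1/2^n. Need 2^n ≥ 1/0.0001 = 10000.
2^13 = 8192 < 10000 ≤ 2^14 = 16384, so n = 14.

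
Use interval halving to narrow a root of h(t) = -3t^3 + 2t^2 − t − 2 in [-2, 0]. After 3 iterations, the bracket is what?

m = -1, h(m) = 4 (+); new bracket [-1, 0]
m = -0.5, h(m) = -0.625 (−); new bracket [-1, -0.5]
m = -0.75, h(m) = 1.140625 (+); new bracket [-0.75, -0.5]

[-0.75, -0.5]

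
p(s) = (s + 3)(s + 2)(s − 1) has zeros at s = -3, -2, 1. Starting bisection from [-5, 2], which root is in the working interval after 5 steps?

1

midpoint -1.5: p = -1.875 < 0 → [-1.5, 2]
midpoint 0.25: p = -5.484375 < 0 → [0.25, 2]
midpoint 1.125: p = 1.611328 > 0 → [0.25, 1.125]
midpoint 0.6875: p = -3.0969 < 0 → [0.6875, 1.125]
midpoint 0.90625: p = -1.0643 < 0 → [0.90625, 1.125]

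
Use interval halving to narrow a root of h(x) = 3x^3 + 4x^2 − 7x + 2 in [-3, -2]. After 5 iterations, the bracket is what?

h(-2.5) = -2.375 < 0, so the root lies in [-2.5, -2]
h(-2.25) = 3.828125 > 0, so the root lies in [-2.5, -2.25]
h(-2.375) = 0.998047 > 0, so the root lies in [-2.5, -2.375]
h(-2.4375) = -0.6184 < 0, so the root lies in [-2.4375, -2.375]
h(-2.40625) = 0.2071 > 0, so the root lies in [-2.4375, -2.40625]

[-2.4375, -2.40625]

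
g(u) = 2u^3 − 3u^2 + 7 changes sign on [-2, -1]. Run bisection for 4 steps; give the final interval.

m = -1.5, g(m) = -6.5 (−); new bracket [-1.5, -1]
m = -1.25, g(m) = -1.59375 (−); new bracket [-1.25, -1]
m = -1.125, g(m) = 0.355469 (+); new bracket [-1.25, -1.125]
m = -1.1875, g(m) = -0.5796 (−); new bracket [-1.1875, -1.125]

[-1.1875, -1.125]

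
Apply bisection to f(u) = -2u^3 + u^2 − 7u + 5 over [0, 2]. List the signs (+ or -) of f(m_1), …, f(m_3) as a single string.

-+-

u = 1 gives f = -3, negative; keep [0, 1]
u = 0.5 gives f = 1.5, positive; keep [0.5, 1]
u = 0.75 gives f = -0.53125, negative; keep [0.5, 0.75]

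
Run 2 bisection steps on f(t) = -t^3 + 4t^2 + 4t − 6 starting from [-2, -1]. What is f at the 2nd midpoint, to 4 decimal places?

-2.7969

m = -1.5, f(m) = 0.375 (+); new bracket [-1.5, -1]
m = -1.25, f(m) = -2.796875 (−); new bracket [-1.5, -1.25]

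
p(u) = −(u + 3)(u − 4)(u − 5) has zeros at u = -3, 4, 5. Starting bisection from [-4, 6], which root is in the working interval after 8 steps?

-3

m = 1, p(m) = -48 (−); new bracket [-4, 1]
m = -1.5, p(m) = -53.625 (−); new bracket [-4, -1.5]
m = -2.75, p(m) = -13.078125 (−); new bracket [-4, -2.75]
m = -3.375, p(m) = 23.1621 (+); new bracket [-3.375, -2.75]
m = -3.0625, p(m) = 3.5588 (+); new bracket [-3.0625, -2.75]
m = -2.90625, p(m) = -5.119 (−); new bracket [-3.0625, -2.90625]
m = -2.984375, p(m) = -0.8713 (−); new bracket [-3.0625, -2.984375]
m = -3.0234375, p(m) = 1.3208 (+); new bracket [-3.0234375, -2.984375]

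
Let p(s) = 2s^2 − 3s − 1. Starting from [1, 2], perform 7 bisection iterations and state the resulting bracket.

[1.7734375, 1.78125]

p(1.5) = -1 < 0, so the root lies in [1.5, 2]
p(1.75) = -0.125 < 0, so the root lies in [1.75, 2]
p(1.875) = 0.40625 > 0, so the root lies in [1.75, 1.875]
p(1.8125) = 0.1328 > 0, so the root lies in [1.75, 1.8125]
p(1.78125) = 0.002 > 0, so the root lies in [1.75, 1.78125]
p(1.765625) = -0.062 < 0, so the root lies in [1.765625, 1.78125]
p(1.7734375) = -0.0302 < 0, so the root lies in [1.7734375, 1.78125]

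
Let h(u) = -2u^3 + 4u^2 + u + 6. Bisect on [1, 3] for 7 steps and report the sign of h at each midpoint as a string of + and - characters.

++-+---

midpoint 2: h = 8 > 0 → [2, 3]
midpoint 2.5: h = 2.25 > 0 → [2.5, 3]
midpoint 2.75: h = -2.59375 < 0 → [2.5, 2.75]
midpoint 2.625: h = 0.0117 > 0 → [2.625, 2.75]
midpoint 2.6875: h = -1.2437 < 0 → [2.625, 2.6875]
midpoint 2.65625: h = -0.6043 < 0 → [2.625, 2.65625]
midpoint 2.640625: h = -0.2934 < 0 → [2.625, 2.640625]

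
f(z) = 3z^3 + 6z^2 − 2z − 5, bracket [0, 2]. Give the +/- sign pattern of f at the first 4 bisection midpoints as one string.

+---

midpoint 1: f = 2 > 0 → [0, 1]
midpoint 0.5: f = -4.125 < 0 → [0.5, 1]
midpoint 0.75: f = -1.859375 < 0 → [0.75, 1]
midpoint 0.875: f = -0.1465 < 0 → [0.875, 1]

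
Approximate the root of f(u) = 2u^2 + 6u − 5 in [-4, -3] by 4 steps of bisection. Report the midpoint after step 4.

-3.6875

midpoint -3.5: f = -1.5 < 0 → [-4, -3.5]
midpoint -3.75: f = 0.625 > 0 → [-3.75, -3.5]
midpoint -3.625: f = -0.46875 < 0 → [-3.75, -3.625]
midpoint -3.6875: f = 0.0703 > 0 → [-3.6875, -3.625]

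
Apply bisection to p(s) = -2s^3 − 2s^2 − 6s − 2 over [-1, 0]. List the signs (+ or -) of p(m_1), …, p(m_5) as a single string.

p(-0.5) = 0.75 > 0, so the root lies in [-0.5, 0]
p(-0.25) = -0.59375 < 0, so the root lies in [-0.5, -0.25]
p(-0.375) = 0.074219 > 0, so the root lies in [-0.375, -0.25]
p(-0.3125) = -0.2593 < 0, so the root lies in [-0.375, -0.3125]
p(-0.34375) = -0.0926 < 0, so the root lies in [-0.375, -0.34375]

+-+--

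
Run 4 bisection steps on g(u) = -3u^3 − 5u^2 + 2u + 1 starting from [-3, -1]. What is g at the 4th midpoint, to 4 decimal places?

-0.5527

g(-2) = 1 > 0, so the root lies in [-2, -1]
g(-1.5) = -3.125 < 0, so the root lies in [-2, -1.5]
g(-1.75) = -1.734375 < 0, so the root lies in [-2, -1.75]
g(-1.875) = -0.5527 < 0, so the root lies in [-2, -1.875]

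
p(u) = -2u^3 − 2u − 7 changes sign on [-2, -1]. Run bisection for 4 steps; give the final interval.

[-1.3125, -1.25]

u = -1.5 gives p = 2.75, positive; keep [-1.5, -1]
u = -1.25 gives p = -0.59375, negative; keep [-1.5, -1.25]
u = -1.375 gives p = 0.949219, positive; keep [-1.375, -1.25]
u = -1.3125 gives p = 0.147, positive; keep [-1.3125, -1.25]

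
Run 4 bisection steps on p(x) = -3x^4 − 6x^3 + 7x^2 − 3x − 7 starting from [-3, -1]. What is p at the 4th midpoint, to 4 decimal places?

midpoint -2: p = 27 > 0 → [-3, -2]
midpoint -2.5: p = 20.8125 > 0 → [-3, -2.5]
midpoint -2.75: p = 7.394531 > 0 → [-3, -2.75]
midpoint -2.875: p = -2.8953 < 0 → [-2.875, -2.75]

-2.8953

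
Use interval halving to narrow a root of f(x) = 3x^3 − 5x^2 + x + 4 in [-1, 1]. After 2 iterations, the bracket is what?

[-1, -0.5]

m = 0, f(m) = 4 (+); new bracket [-1, 0]
m = -0.5, f(m) = 1.875 (+); new bracket [-1, -0.5]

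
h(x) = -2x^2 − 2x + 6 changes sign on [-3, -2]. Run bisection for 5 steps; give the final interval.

x = -2.5 gives h = -1.5, negative; keep [-2.5, -2]
x = -2.25 gives h = 0.375, positive; keep [-2.5, -2.25]
x = -2.375 gives h = -0.53125, negative; keep [-2.375, -2.25]
x = -2.3125 gives h = -0.0703, negative; keep [-2.3125, -2.25]
x = -2.28125 gives h = 0.1543, positive; keep [-2.3125, -2.28125]

[-2.3125, -2.28125]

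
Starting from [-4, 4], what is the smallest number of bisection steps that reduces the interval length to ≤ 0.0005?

14

Width after n steps is 8/2^n. Need 2^n ≥ 8/0.0005 = 16000.
2^13 = 8192 < 16000 ≤ 2^14 = 16384, so n = 14.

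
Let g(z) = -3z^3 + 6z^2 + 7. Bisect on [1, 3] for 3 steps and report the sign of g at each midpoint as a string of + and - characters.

+-+

m = 2, g(m) = 7 (+); new bracket [2, 3]
m = 2.5, g(m) = -2.375 (−); new bracket [2, 2.5]
m = 2.25, g(m) = 3.203125 (+); new bracket [2.25, 2.5]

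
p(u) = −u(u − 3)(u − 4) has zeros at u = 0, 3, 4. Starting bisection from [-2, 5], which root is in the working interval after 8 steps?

0

u = 1.5 gives p = -5.625, negative; keep [-2, 1.5]
u = -0.25 gives p = 3.453125, positive; keep [-0.25, 1.5]
u = 0.625 gives p = -5.009766, negative; keep [-0.25, 0.625]
u = 0.1875 gives p = -2.0105, negative; keep [-0.25, 0.1875]
u = -0.03125 gives p = 0.3819, positive; keep [-0.03125, 0.1875]
u = 0.078125 gives p = -0.8953, negative; keep [-0.03125, 0.078125]
u = 0.0234375 gives p = -0.2774, negative; keep [-0.03125, 0.0234375]
u = -0.00390625 gives p = 0.047, positive; keep [-0.00390625, 0.0234375]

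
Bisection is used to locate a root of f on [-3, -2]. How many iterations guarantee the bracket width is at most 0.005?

Width after n steps is 1/2^n. Need 2^n ≥ 1/0.005 = 200.
2^7 = 128 < 200 ≤ 2^8 = 256, so n = 8.

8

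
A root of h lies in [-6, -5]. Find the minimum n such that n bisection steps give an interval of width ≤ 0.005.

8

Width after n steps is 1/2^n. Need 2^n ≥ 1/0.005 = 200.
2^7 = 128 < 200 ≤ 2^8 = 256, so n = 8.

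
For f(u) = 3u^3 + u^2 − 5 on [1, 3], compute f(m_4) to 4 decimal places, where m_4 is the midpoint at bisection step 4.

0.5371

f(2) = 23 > 0, so the root lies in [1, 2]
f(1.5) = 7.375 > 0, so the root lies in [1, 1.5]
f(1.25) = 2.421875 > 0, so the root lies in [1, 1.25]
f(1.125) = 0.5371 > 0, so the root lies in [1, 1.125]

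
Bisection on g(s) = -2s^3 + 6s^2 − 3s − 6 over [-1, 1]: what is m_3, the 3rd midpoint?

-0.75

g(0) = -6 < 0, so the root lies in [-1, 0]
g(-0.5) = -2.75 < 0, so the root lies in [-1, -0.5]
g(-0.75) = 0.46875 > 0, so the root lies in [-0.75, -0.5]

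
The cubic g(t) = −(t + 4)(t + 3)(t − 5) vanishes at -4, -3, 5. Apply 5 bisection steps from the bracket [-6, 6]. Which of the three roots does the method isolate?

t = 0 gives g = 60, positive; keep [0, 6]
t = 3 gives g = 84, positive; keep [3, 6]
t = 4.5 gives g = 31.875, positive; keep [4.5, 6]
t = 5.25 gives g = -19.0781, negative; keep [4.5, 5.25]
t = 4.875 gives g = 8.7363, positive; keep [4.875, 5.25]

5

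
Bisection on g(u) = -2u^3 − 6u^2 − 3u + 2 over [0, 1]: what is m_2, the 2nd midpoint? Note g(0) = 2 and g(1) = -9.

m = 0.5, g(m) = -1.25 (−); new bracket [0, 0.5]
m = 0.25, g(m) = 0.84375 (+); new bracket [0.25, 0.5]

0.25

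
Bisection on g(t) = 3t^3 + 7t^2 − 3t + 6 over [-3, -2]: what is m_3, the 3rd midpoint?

-2.875

g(-2.5) = 10.375 > 0, so the root lies in [-3, -2.5]
g(-2.75) = 4.796875 > 0, so the root lies in [-3, -2.75]
g(-2.875) = 1.193359 > 0, so the root lies in [-3, -2.875]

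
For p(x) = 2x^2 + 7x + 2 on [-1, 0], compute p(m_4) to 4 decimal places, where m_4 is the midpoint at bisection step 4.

0.0078

midpoint -0.5: p = -1 < 0 → [-0.5, 0]
midpoint -0.25: p = 0.375 > 0 → [-0.5, -0.25]
midpoint -0.375: p = -0.34375 < 0 → [-0.375, -0.25]
midpoint -0.3125: p = 0.0078 > 0 → [-0.375, -0.3125]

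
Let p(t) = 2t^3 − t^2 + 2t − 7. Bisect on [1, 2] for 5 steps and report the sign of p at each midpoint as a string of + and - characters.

p(1.5) = 0.5 > 0, so the root lies in [1, 1.5]
p(1.25) = -2.15625 < 0, so the root lies in [1.25, 1.5]
p(1.375) = -0.941406 < 0, so the root lies in [1.375, 1.5]
p(1.4375) = -0.2505 < 0, so the root lies in [1.4375, 1.5]
p(1.46875) = 0.1171 > 0, so the root lies in [1.4375, 1.46875]

+---+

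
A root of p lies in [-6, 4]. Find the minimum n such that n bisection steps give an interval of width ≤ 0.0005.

Width after n steps is 10/2^n. Need 2^n ≥ 10/0.0005 = 20000.
2^14 = 16384 < 20000 ≤ 2^15 = 32768, so n = 15.

15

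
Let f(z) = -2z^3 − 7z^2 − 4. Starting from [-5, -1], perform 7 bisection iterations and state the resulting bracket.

m = -3, f(m) = -13 (−); new bracket [-5, -3]
m = -4, f(m) = 12 (+); new bracket [-4, -3]
m = -3.5, f(m) = -4 (−); new bracket [-4, -3.5]
m = -3.75, f(m) = 3.0312 (+); new bracket [-3.75, -3.5]
m = -3.625, f(m) = -0.7148 (−); new bracket [-3.75, -3.625]
m = -3.6875, f(m) = 1.0991 (+); new bracket [-3.6875, -3.625]
m = -3.65625, f(m) = 0.1776 (+); new bracket [-3.65625, -3.625]

[-3.65625, -3.625]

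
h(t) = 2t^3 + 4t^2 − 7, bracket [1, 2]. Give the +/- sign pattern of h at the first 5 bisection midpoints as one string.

+++-+

t = 1.5 gives h = 8.75, positive; keep [1, 1.5]
t = 1.25 gives h = 3.15625, positive; keep [1, 1.25]
t = 1.125 gives h = 0.910156, positive; keep [1, 1.125]
t = 1.0625 gives h = -0.0854, negative; keep [1.0625, 1.125]
t = 1.09375 gives h = 0.402, positive; keep [1.0625, 1.09375]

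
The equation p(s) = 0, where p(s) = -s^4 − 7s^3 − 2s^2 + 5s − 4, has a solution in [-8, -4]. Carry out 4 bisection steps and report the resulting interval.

[-6.75, -6.5]

midpoint -6: p = 110 > 0 → [-8, -6]
midpoint -7: p = -137 < 0 → [-7, -6]
midpoint -6.5: p = 16.3125 > 0 → [-7, -6.5]
midpoint -6.75: p = -51.9883 < 0 → [-6.75, -6.5]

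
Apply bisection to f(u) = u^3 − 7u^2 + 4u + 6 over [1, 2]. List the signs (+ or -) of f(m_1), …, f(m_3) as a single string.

u = 1.5 gives f = -0.375, negative; keep [1, 1.5]
u = 1.25 gives f = 2.015625, positive; keep [1.25, 1.5]
u = 1.375 gives f = 0.865234, positive; keep [1.375, 1.5]

-++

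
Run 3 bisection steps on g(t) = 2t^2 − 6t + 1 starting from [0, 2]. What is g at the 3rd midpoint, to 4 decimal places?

-0.3750

m = 1, g(m) = -3 (−); new bracket [0, 1]
m = 0.5, g(m) = -1.5 (−); new bracket [0, 0.5]
m = 0.25, g(m) = -0.375 (−); new bracket [0, 0.25]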